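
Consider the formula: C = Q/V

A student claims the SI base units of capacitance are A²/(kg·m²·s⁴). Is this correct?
Units of each symbol in C = Q/V:
  Q (charge, in coulombs): s·A
  V (voltage, in volts): kg·m²/(s³·A)  → in the denominator, contributes s³·A/(kg·m²)

Multiplying the contributions: [s·A] · [s³·A/(kg·m²)]
Adding exponents of each base unit: kg: -1, m: -2, s: 4, A: 2
SI base units of capacitance: s⁴·A²/(kg·m²)

The claimed units A²/(kg·m²·s⁴) (exponents kg: -1, m: -2, s: -4, A: 2) do not match the derived units s⁴·A²/(kg·m²) (exponents kg: -1, m: -2, s: 4, A: 2), so the claim is incorrect.

Answer: No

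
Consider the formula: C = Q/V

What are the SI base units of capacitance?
Units of each symbol in C = Q/V:
  Q (charge, in coulombs): s·A
  V (voltage, in volts): kg·m²/(s³·A)  → in the denominator, contributes s³·A/(kg·m²)

Multiplying the contributions: [s·A] · [s³·A/(kg·m²)]
Adding exponents of each base unit: kg: -1, m: -2, s: 4, A: 2
SI base units of capacitance: s⁴·A²/(kg·m²)

Answer: s⁴·A²/(kg·m²)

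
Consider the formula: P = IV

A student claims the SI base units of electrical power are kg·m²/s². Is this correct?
Units of each symbol in P = IV:
  I (current): A
  V (voltage, in volts): kg·m²/(s³·A)

Multiplying the contributions: [A] · [kg·m²/(s³·A)]
Adding exponents of each base unit: kg: 1, m: 2, s: -3
SI base units of electrical power: kg·m²/s³

The claimed units kg·m²/s² (exponents kg: 1, m: 2, s: -2) do not match the derived units kg·m²/s³ (exponents kg: 1, m: 2, s: -3), so the claim is incorrect.

Answer: No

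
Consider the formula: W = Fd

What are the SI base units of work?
Units of each symbol in W = Fd:
  F (force): kg·m/s²
  d (displacement): m

Multiplying the contributions: [kg·m/s²] · [m]
Adding exponents of each base unit: kg: 1, m: 2, s: -2
SI base units of work: kg·m²/s²

Answer: kg·m²/s²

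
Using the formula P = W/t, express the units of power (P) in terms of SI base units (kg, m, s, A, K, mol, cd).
Units of each symbol in P = W/t:
  W (work): kg·m²/s²
  t (time): s  → in the denominator, contributes 1/s

Multiplying the contributions: [kg·m²/s²] · [1/s]
Adding exponents of each base unit: kg: 1, m: 2, s: -3
SI base units of power: kg·m²/s³

Answer: kg·m²/s³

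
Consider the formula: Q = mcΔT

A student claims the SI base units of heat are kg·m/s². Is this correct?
Units of each symbol in Q = mcΔT:
  m (mass): kg
  c (specific heat capacity, in J/(kg·K)): m²/(s²·K)
  ΔT (temperature change): K

Multiplying the contributions: [kg] · [m²/(s²·K)] · [K]
Adding exponents of each base unit: kg: 1, m: 2, s: -2
SI base units of heat: kg·m²/s²

The claimed units kg·m/s² (exponents kg: 1, m: 1, s: -2) do not match the derived units kg·m²/s² (exponents kg: 1, m: 2, s: -2), so the claim is incorrect.

Answer: No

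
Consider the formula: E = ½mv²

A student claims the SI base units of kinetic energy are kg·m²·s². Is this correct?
Units of each symbol in E = ½mv²:
  m (mass): kg
  v (speed): m/s  → to the power 2, contributes m²/s²
  The factor ½ is dimensionless.

Multiplying the contributions: [kg] · [m²/s²]
Adding exponents of each base unit: kg: 1, m: 2, s: -2
SI base units of kinetic energy: kg·m²/s²

The claimed units kg·m²·s² (exponents kg: 1, m: 2, s: 2) do not match the derived units kg·m²/s² (exponents kg: 1, m: 2, s: -2), so the claim is incorrect.

Answer: No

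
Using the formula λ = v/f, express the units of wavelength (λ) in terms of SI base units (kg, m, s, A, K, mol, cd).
Units of each symbol in λ = v/f:
  v (wave speed): m/s
  f (frequency): 1/s  → in the denominator, contributes s

Multiplying the contributions: [m/s] · [s]
Adding exponents of each base unit: m: 1
SI base units of wavelength: m

Answer: m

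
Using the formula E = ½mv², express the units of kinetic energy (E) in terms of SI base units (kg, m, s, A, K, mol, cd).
Units of each symbol in E = ½mv²:
  m (mass): kg
  v (speed): m/s  → to the power 2, contributes m²/s²
  The factor ½ is dimensionless.

Multiplying the contributions: [kg] · [m²/s²]
Adding exponents of each base unit: kg: 1, m: 2, s: -2
SI base units of kinetic energy: kg·m²/s²

Answer: kg·m²/s²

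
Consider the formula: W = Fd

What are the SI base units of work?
Units of each symbol in W = Fd:
  F (force): kg·m/s²
  d (displacement): m

Multiplying the contributions: [kg·m/s²] · [m]
Adding exponents of each base unit: kg: 1, m: 2, s: -2
SI base units of work: kg·m²/s²

Answer: kg·m²/s²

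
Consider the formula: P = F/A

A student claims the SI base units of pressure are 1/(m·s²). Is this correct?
Units of each symbol in P = F/A:
  F (force): kg·m/s²
  A (area): m²  → in the denominator, contributes 1/m²

Multiplying the contributions: [kg·m/s²] · [1/m²]
Adding exponents of each base unit: kg: 1, m: -1, s: -2
SI base units of pressure: kg/(m·s²)

The claimed units 1/(m·s²) (exponents m: -1, s: -2) do not match the derived units kg/(m·s²) (exponents kg: 1, m: -1, s: -2), so the claim is incorrect.

Answer: No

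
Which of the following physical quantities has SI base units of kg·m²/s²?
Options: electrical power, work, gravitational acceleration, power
Checking the SI base units of each option:
  electrical power (P = IV): kg·m²/s³  ✗
  work (W = Fd): kg·m²/s²  ✓ matches
  gravitational acceleration (g = GM/r²): m/s²  ✗
  power (P = W/t): kg·m²/s³  ✗

Only work has units kg·m²/s².

Answer: work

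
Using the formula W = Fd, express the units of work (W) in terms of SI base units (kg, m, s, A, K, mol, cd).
Units of each symbol in W = Fd:
  F (force): kg·m/s²
  d (displacement): m

Multiplying the contributions: [kg·m/s²] · [m]
Adding exponents of each base unit: kg: 1, m: 2, s: -2
SI base units of work: kg·m²/s²

Answer: kg·m²/s²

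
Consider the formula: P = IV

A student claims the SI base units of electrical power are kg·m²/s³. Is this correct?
Units of each symbol in P = IV:
  I (current): A
  V (voltage, in volts): kg·m²/(s³·A)

Multiplying the contributions: [A] · [kg·m²/(s³·A)]
Adding exponents of each base unit: kg: 1, m: 2, s: -3
SI base units of electrical power: kg·m²/s³

The claimed units kg·m²/s³ match the derived units, so the claim is correct.

Answer: Yes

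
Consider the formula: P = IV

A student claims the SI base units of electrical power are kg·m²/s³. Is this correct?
Units of each symbol in P = IV:
  I (current): A
  V (voltage, in volts): kg·m²/(s³·A)

Multiplying the contributions: [A] · [kg·m²/(s³·A)]
Adding exponents of each base unit: kg: 1, m: 2, s: -3
SI base units of electrical power: kg·m²/s³

The claimed units kg·m²/s³ match the derived units, so the claim is correct.

Answer: Yes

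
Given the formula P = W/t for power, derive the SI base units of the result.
Units of each symbol in P = W/t:
  W (work): kg·m²/s²
  t (time): s  → in the denominator, contributes 1/s

Multiplying the contributions: [kg·m²/s²] · [1/s]
Adding exponents of each base unit: kg: 1, m: 2, s: -3
SI base units of power: kg·m²/s³

Answer: kg·m²/s³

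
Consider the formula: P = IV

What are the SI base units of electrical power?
Units of each symbol in P = IV:
  I (current): A
  V (voltage, in volts): kg·m²/(s³·A)

Multiplying the contributions: [A] · [kg·m²/(s³·A)]
Adding exponents of each base unit: kg: 1, m: 2, s: -3
SI base units of electrical power: kg·m²/s³

Answer: kg·m²/s³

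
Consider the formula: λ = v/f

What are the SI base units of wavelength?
Units of each symbol in λ = v/f:
  v (wave speed): m/s
  f (frequency): 1/s  → in the denominator, contributes s

Multiplying the contributions: [m/s] · [s]
Adding exponents of each base unit: m: 1
SI base units of wavelength: m

Answer: m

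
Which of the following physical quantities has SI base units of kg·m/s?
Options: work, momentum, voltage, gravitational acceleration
Checking the SI base units of each option:
  work (W = Fd): kg·m²/s²  ✗
  momentum (p = mv): kg·m/s  ✓ matches
  voltage (V = IR): kg·m²/(s³·A)  ✗
  gravitational acceleration (g = GM/r²): m/s²  ✗

Only momentum has units kg·m/s.

Answer: momentum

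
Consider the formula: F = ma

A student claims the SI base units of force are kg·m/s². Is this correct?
Units of each symbol in F = ma:
  m (mass): kg
  a (acceleration): m/s²

Multiplying the contributions: [kg] · [m/s²]
Adding exponents of each base unit: kg: 1, m: 1, s: -2
SI base units of force: kg·m/s²

The claimed units kg·m/s² match the derived units, so the claim is correct.

Answer: Yes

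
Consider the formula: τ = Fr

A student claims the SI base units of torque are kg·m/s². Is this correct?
Units of each symbol in τ = Fr:
  F (force): kg·m/s²
  r (lever arm): m

Multiplying the contributions: [kg·m/s²] · [m]
Adding exponents of each base unit: kg: 1, m: 2, s: -2
SI base units of torque: kg·m²/s²

The claimed units kg·m/s² (exponents kg: 1, m: 1, s: -2) do not match the derived units kg·m²/s² (exponents kg: 1, m: 2, s: -2), so the claim is incorrect.

Answer: No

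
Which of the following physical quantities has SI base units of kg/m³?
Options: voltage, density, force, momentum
Checking the SI base units of each option:
  voltage (V = IR): kg·m²/(s³·A)  ✗
  density (ρ = m/V): kg/m³  ✓ matches
  force (F = ma): kg·m/s²  ✗
  momentum (p = mv): kg·m/s  ✗

Only density has units kg/m³.

Answer: density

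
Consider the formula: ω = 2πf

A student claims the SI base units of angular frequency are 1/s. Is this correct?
Units of each symbol in ω = 2πf:
  f (frequency): 1/s
  The factor 2π is dimensionless.

Multiplying the contributions: [1/s]
Adding exponents of each base unit: s: -1
SI base units of angular frequency: 1/s

The claimed units 1/s match the derived units, so the claim is correct.

Answer: Yes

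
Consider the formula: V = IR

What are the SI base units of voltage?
Units of each symbol in V = IR:
  I (current): A
  R (resistance, in ohms): kg·m²/(s³·A²)

Multiplying the contributions: [A] · [kg·m²/(s³·A²)]
Adding exponents of each base unit: kg: 1, m: 2, s: -3, A: -1
SI base units of voltage: kg·m²/(s³·A)

Answer: kg·m²/(s³·A)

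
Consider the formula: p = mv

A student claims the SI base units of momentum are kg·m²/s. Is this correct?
Units of each symbol in p = mv:
  m (mass): kg
  v (velocity): m/s

Multiplying the contributions: [kg] · [m/s]
Adding exponents of each base unit: kg: 1, m: 1, s: -1
SI base units of momentum: kg·m/s

The claimed units kg·m²/s (exponents kg: 1, m: 2, s: -1) do not match the derived units kg·m/s (exponents kg: 1, m: 1, s: -1), so the claim is incorrect.

Answer: No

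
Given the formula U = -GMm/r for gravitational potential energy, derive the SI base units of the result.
Units of each symbol in U = -GMm/r:
  G (gravitational constant): m³/(kg·s²)
  M (mass): kg
  m (mass): kg
  r (distance): m  → in the denominator, contributes 1/m
  The minus sign does not affect the units.

Multiplying the contributions: [m³/(kg·s²)] · [kg] · [kg] · [1/m]
Adding exponents of each base unit: kg: 1, m: 2, s: -2
SI base units of gravitational potential energy: kg·m²/s²

Answer: kg·m²/s²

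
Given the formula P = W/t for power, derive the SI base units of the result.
Units of each symbol in P = W/t:
  W (work): kg·m²/s²
  t (time): s  → in the denominator, contributes 1/s

Multiplying the contributions: [kg·m²/s²] · [1/s]
Adding exponents of each base unit: kg: 1, m: 2, s: -3
SI base units of power: kg·m²/s³

Answer: kg·m²/s³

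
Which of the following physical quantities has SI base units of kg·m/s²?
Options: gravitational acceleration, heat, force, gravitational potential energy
Checking the SI base units of each option:
  gravitational acceleration (g = GM/r²): m/s²  ✗
  heat (Q = mcΔT): kg·m²/s²  ✗
  force (F = ma): kg·m/s²  ✓ matches
  gravitational potential energy (U = -GMm/r): kg·m²/s²  ✗

Only force has units kg·m/s².

Answer: force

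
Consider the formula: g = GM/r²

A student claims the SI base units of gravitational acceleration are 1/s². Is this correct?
Units of each symbol in g = GM/r²:
  G (gravitational constant): m³/(kg·s²)
  M (mass): kg
  r (distance): m  → to the power 2 in the denominator, contributes 1/m²

Multiplying the contributions: [m³/(kg·s²)] · [kg] · [1/m²]
Adding exponents of each base unit: m: 1, s: -2
SI base units of gravitational acceleration: m/s²

The claimed units 1/s² (exponents s: -2) do not match the derived units m/s² (exponents m: 1, s: -2), so the claim is incorrect.

Answer: No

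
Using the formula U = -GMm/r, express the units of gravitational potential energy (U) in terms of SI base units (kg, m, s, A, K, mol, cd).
Units of each symbol in U = -GMm/r:
  G (gravitational constant): m³/(kg·s²)
  M (mass): kg
  m (mass): kg
  r (distance): m  → in the denominator, contributes 1/m
  The minus sign does not affect the units.

Multiplying the contributions: [m³/(kg·s²)] · [kg] · [kg] · [1/m]
Adding exponents of each base unit: kg: 1, m: 2, s: -2
SI base units of gravitational potential energy: kg·m²/s²

Answer: kg·m²/s²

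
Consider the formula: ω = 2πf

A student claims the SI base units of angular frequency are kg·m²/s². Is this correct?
Units of each symbol in ω = 2πf:
  f (frequency): 1/s
  The factor 2π is dimensionless.

Multiplying the contributions: [1/s]
Adding exponents of each base unit: s: -1
SI base units of angular frequency: 1/s

The claimed units kg·m²/s² (exponents kg: 1, m: 2, s: -2) do not match the derived units 1/s (exponents s: -1), so the claim is incorrect.

Answer: No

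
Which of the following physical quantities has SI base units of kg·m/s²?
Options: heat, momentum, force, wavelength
Checking the SI base units of each option:
  heat (Q = mcΔT): kg·m²/s²  ✗
  momentum (p = mv): kg·m/s  ✗
  force (F = ma): kg·m/s²  ✓ matches
  wavelength (λ = v/f): m  ✗

Only force has units kg·m/s².

Answer: force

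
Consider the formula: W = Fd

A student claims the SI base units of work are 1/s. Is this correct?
Units of each symbol in W = Fd:
  F (force): kg·m/s²
  d (displacement): m

Multiplying the contributions: [kg·m/s²] · [m]
Adding exponents of each base unit: kg: 1, m: 2, s: -2
SI base units of work: kg·m²/s²

The claimed units 1/s (exponents s: -1) do not match the derived units kg·m²/s² (exponents kg: 1, m: 2, s: -2), so the claim is incorrect.

Answer: No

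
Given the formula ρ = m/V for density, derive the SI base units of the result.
Units of each symbol in ρ = m/V:
  m (mass): kg
  V (volume): m³  → in the denominator, contributes 1/m³

Multiplying the contributions: [kg] · [1/m³]
Adding exponents of each base unit: kg: 1, m: -3
SI base units of density: kg/m³

Answer: kg/m³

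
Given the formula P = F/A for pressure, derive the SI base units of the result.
Units of each symbol in P = F/A:
  F (force): kg·m/s²
  A (area): m²  → in the denominator, contributes 1/m²

Multiplying the contributions: [kg·m/s²] · [1/m²]
Adding exponents of each base unit: kg: 1, m: -1, s: -2
SI base units of pressure: kg/(m·s²)

Answer: kg/(m·s²)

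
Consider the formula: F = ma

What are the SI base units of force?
Units of each symbol in F = ma:
  m (mass): kg
  a (acceleration): m/s²

Multiplying the contributions: [kg] · [m/s²]
Adding exponents of each base unit: kg: 1, m: 1, s: -2
SI base units of force: kg·m/s²

Answer: kg·m/s²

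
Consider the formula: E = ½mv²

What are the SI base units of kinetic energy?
Units of each symbol in E = ½mv²:
  m (mass): kg
  v (speed): m/s  → to the power 2, contributes m²/s²
  The factor ½ is dimensionless.

Multiplying the contributions: [kg] · [m²/s²]
Adding exponents of each base unit: kg: 1, m: 2, s: -2
SI base units of kinetic energy: kg·m²/s²

Answer: kg·m²/s²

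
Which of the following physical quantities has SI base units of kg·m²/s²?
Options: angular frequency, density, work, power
Checking the SI base units of each option:
  angular frequency (ω = 2πf): 1/s  ✗
  density (ρ = m/V): kg/m³  ✗
  work (W = Fd): kg·m²/s²  ✓ matches
  power (P = W/t): kg·m²/s³  ✗

Only work has units kg·m²/s².

Answer: work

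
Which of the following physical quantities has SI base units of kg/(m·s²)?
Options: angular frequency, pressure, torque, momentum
Checking the SI base units of each option:
  angular frequency (ω = 2πf): 1/s  ✗
  pressure (P = F/A): kg/(m·s²)  ✓ matches
  torque (τ = Fr): kg·m²/s²  ✗
  momentum (p = mv): kg·m/s  ✗

Only pressure has units kg/(m·s²).

Answer: pressure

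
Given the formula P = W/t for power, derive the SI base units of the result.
Units of each symbol in P = W/t:
  W (work): kg·m²/s²
  t (time): s  → in the denominator, contributes 1/s

Multiplying the contributions: [kg·m²/s²] · [1/s]
Adding exponents of each base unit: kg: 1, m: 2, s: -3
SI base units of power: kg·m²/s³

Answer: kg·m²/s³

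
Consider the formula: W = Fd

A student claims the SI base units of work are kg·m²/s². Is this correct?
Units of each symbol in W = Fd:
  F (force): kg·m/s²
  d (displacement): m

Multiplying the contributions: [kg·m/s²] · [m]
Adding exponents of each base unit: kg: 1, m: 2, s: -2
SI base units of work: kg·m²/s²

The claimed units kg·m²/s² match the derived units, so the claim is correct.

Answer: Yes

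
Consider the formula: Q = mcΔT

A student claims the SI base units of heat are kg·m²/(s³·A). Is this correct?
Units of each symbol in Q = mcΔT:
  m (mass): kg
  c (specific heat capacity, in J/(kg·K)): m²/(s²·K)
  ΔT (temperature change): K

Multiplying the contributions: [kg] · [m²/(s²·K)] · [K]
Adding exponents of each base unit: kg: 1, m: 2, s: -2
SI base units of heat: kg·m²/s²

The claimed units kg·m²/(s³·A) (exponents kg: 1, m: 2, s: -3, A: -1) do not match the derived units kg·m²/s² (exponents kg: 1, m: 2, s: -2), so the claim is incorrect.

Answer: No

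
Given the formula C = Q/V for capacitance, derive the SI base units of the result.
Units of each symbol in C = Q/V:
  Q (charge, in coulombs): s·A
  V (voltage, in volts): kg·m²/(s³·A)  → in the denominator, contributes s³·A/(kg·m²)

Multiplying the contributions: [s·A] · [s³·A/(kg·m²)]
Adding exponents of each base unit: kg: -1, m: -2, s: 4, A: 2
SI base units of capacitance: s⁴·A²/(kg·m²)

Answer: s⁴·A²/(kg·m²)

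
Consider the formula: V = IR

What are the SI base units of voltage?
Units of each symbol in V = IR:
  I (current): A
  R (resistance, in ohms): kg·m²/(s³·A²)

Multiplying the contributions: [A] · [kg·m²/(s³·A²)]
Adding exponents of each base unit: kg: 1, m: 2, s: -3, A: -1
SI base units of voltage: kg·m²/(s³·A)

Answer: kg·m²/(s³·A)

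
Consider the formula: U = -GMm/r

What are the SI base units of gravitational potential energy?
Units of each symbol in U = -GMm/r:
  G (gravitational constant): m³/(kg·s²)
  M (mass): kg
  m (mass): kg
  r (distance): m  → in the denominator, contributes 1/m
  The minus sign does not affect the units.

Multiplying the contributions: [m³/(kg·s²)] · [kg] · [kg] · [1/m]
Adding exponents of each base unit: kg: 1, m: 2, s: -2
SI base units of gravitational potential energy: kg·m²/s²

Answer: kg·m²/s²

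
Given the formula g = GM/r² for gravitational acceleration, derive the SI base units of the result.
Units of each symbol in g = GM/r²:
  G (gravitational constant): m³/(kg·s²)
  M (mass): kg
  r (distance): m  → to the power 2 in the denominator, contributes 1/m²

Multiplying the contributions: [m³/(kg·s²)] · [kg] · [1/m²]
Adding exponents of each base unit: m: 1, s: -2
SI base units of gravitational acceleration: m/s²

Answer: m/s²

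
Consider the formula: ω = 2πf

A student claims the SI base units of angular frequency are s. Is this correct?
Units of each symbol in ω = 2πf:
  f (frequency): 1/s
  The factor 2π is dimensionless.

Multiplying the contributions: [1/s]
Adding exponents of each base unit: s: -1
SI base units of angular frequency: 1/s

The claimed units s (exponents s: 1) do not match the derived units 1/s (exponents s: -1), so the claim is incorrect.

Answer: No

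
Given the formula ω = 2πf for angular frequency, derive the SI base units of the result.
Units of each symbol in ω = 2πf:
  f (frequency): 1/s
  The factor 2π is dimensionless.

Multiplying the contributions: [1/s]
Adding exponents of each base unit: s: -1
SI base units of angular frequency: 1/s

Answer: 1/s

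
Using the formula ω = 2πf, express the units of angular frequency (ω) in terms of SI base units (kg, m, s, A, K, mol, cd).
Units of each symbol in ω = 2πf:
  f (frequency): 1/s
  The factor 2π is dimensionless.

Multiplying the contributions: [1/s]
Adding exponents of each base unit: s: -1
SI base units of angular frequency: 1/s

Answer: 1/s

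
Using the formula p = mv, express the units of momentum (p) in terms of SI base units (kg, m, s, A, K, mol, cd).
Units of each symbol in p = mv:
  m (mass): kg
  v (velocity): m/s

Multiplying the contributions: [kg] · [m/s]
Adding exponents of each base unit: kg: 1, m: 1, s: -1
SI base units of momentum: kg·m/s

Answer: kg·m/s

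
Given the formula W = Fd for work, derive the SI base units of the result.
Units of each symbol in W = Fd:
  F (force): kg·m/s²
  d (displacement): m

Multiplying the contributions: [kg·m/s²] · [m]
Adding exponents of each base unit: kg: 1, m: 2, s: -2
SI base units of work: kg·m²/s²

Answer: kg·m²/s²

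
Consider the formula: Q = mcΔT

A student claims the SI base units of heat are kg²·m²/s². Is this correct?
Units of each symbol in Q = mcΔT:
  m (mass): kg
  c (specific heat capacity, in J/(kg·K)): m²/(s²·K)
  ΔT (temperature change): K

Multiplying the contributions: [kg] · [m²/(s²·K)] · [K]
Adding exponents of each base unit: kg: 1, m: 2, s: -2
SI base units of heat: kg·m²/s²

The claimed units kg²·m²/s² (exponents kg: 2, m: 2, s: -2) do not match the derived units kg·m²/s² (exponents kg: 1, m: 2, s: -2), so the claim is incorrect.

Answer: No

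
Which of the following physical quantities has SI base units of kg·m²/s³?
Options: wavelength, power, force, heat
Checking the SI base units of each option:
  wavelength (λ = v/f): m  ✗
  power (P = W/t): kg·m²/s³  ✓ matches
  force (F = ma): kg·m/s²  ✗
  heat (Q = mcΔT): kg·m²/s²  ✗

Only power has units kg·m²/s³.

Answer: power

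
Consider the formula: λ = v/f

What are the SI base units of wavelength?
Units of each symbol in λ = v/f:
  v (wave speed): m/s
  f (frequency): 1/s  → in the denominator, contributes s

Multiplying the contributions: [m/s] · [s]
Adding exponents of each base unit: m: 1
SI base units of wavelength: m

Answer: m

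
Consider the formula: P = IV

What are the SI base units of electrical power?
Units of each symbol in P = IV:
  I (current): A
  V (voltage, in volts): kg·m²/(s³·A)

Multiplying the contributions: [A] · [kg·m²/(s³·A)]
Adding exponents of each base unit: kg: 1, m: 2, s: -3
SI base units of electrical power: kg·m²/s³

Answer: kg·m²/s³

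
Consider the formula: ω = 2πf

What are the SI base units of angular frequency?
Units of each symbol in ω = 2πf:
  f (frequency): 1/s
  The factor 2π is dimensionless.

Multiplying the contributions: [1/s]
Adding exponents of each base unit: s: -1
SI base units of angular frequency: 1/s

Answer: 1/s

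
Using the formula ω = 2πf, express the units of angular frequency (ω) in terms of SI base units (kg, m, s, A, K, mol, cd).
Units of each symbol in ω = 2πf:
  f (frequency): 1/s
  The factor 2π is dimensionless.

Multiplying the contributions: [1/s]
Adding exponents of each base unit: s: -1
SI base units of angular frequency: 1/s

Answer: 1/s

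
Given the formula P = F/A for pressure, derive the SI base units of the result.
Units of each symbol in P = F/A:
  F (force): kg·m/s²
  A (area): m²  → in the denominator, contributes 1/m²

Multiplying the contributions: [kg·m/s²] · [1/m²]
Adding exponents of each base unit: kg: 1, m: -1, s: -2
SI base units of pressure: kg/(m·s²)

Answer: kg/(m·s²)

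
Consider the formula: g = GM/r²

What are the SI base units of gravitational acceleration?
Units of each symbol in g = GM/r²:
  G (gravitational constant): m³/(kg·s²)
  M (mass): kg
  r (distance): m  → to the power 2 in the denominator, contributes 1/m²

Multiplying the contributions: [m³/(kg·s²)] · [kg] · [1/m²]
Adding exponents of each base unit: m: 1, s: -2
SI base units of gravitational acceleration: m/s²

Answer: m/s²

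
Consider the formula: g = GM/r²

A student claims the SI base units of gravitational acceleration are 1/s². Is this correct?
Units of each symbol in g = GM/r²:
  G (gravitational constant): m³/(kg·s²)
  M (mass): kg
  r (distance): m  → to the power 2 in the denominator, contributes 1/m²

Multiplying the contributions: [m³/(kg·s²)] · [kg] · [1/m²]
Adding exponents of each base unit: m: 1, s: -2
SI base units of gravitational acceleration: m/s²

The claimed units 1/s² (exponents s: -2) do not match the derived units m/s² (exponents m: 1, s: -2), so the claim is incorrect.

Answer: No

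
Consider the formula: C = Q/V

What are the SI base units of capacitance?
Units of each symbol in C = Q/V:
  Q (charge, in coulombs): s·A
  V (voltage, in volts): kg·m²/(s³·A)  → in the denominator, contributes s³·A/(kg·m²)

Multiplying the contributions: [s·A] · [s³·A/(kg·m²)]
Adding exponents of each base unit: kg: -1, m: -2, s: 4, A: 2
SI base units of capacitance: s⁴·A²/(kg·m²)

Answer: s⁴·A²/(kg·m²)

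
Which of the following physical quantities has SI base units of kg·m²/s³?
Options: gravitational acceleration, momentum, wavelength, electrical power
Checking the SI base units of each option:
  gravitational acceleration (g = GM/r²): m/s²  ✗
  momentum (p = mv): kg·m/s  ✗
  wavelength (λ = v/f): m  ✗
  electrical power (P = IV): kg·m²/s³  ✓ matches

Only electrical power has units kg·m²/s³.

Answer: electrical power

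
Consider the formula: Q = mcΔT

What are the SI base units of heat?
Units of each symbol in Q = mcΔT:
  m (mass): kg
  c (specific heat capacity, in J/(kg·K)): m²/(s²·K)
  ΔT (temperature change): K

Multiplying the contributions: [kg] · [m²/(s²·K)] · [K]
Adding exponents of each base unit: kg: 1, m: 2, s: -2
SI base units of heat: kg·m²/s²

Answer: kg·m²/s²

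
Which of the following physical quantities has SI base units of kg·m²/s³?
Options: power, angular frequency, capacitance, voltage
Checking the SI base units of each option:
  power (P = W/t): kg·m²/s³  ✓ matches
  angular frequency (ω = 2πf): 1/s  ✗
  capacitance (C = Q/V): s⁴·A²/(kg·m²)  ✗
  voltage (V = IR): kg·m²/(s³·A)  ✗

Only power has units kg·m²/s³.

Answer: power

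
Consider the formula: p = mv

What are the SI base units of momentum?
Units of each symbol in p = mv:
  m (mass): kg
  v (velocity): m/s

Multiplying the contributions: [kg] · [m/s]
Adding exponents of each base unit: kg: 1, m: 1, s: -1
SI base units of momentum: kg·m/s

Answer: kg·m/s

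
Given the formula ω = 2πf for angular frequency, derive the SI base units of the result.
Units of each symbol in ω = 2πf:
  f (frequency): 1/s
  The factor 2π is dimensionless.

Multiplying the contributions: [1/s]
Adding exponents of each base unit: s: -1
SI base units of angular frequency: 1/s

Answer: 1/s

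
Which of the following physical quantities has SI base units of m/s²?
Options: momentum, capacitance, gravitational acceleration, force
Checking the SI base units of each option:
  momentum (p = mv): kg·m/s  ✗
  capacitance (C = Q/V): s⁴·A²/(kg·m²)  ✗
  gravitational acceleration (g = GM/r²): m/s²  ✓ matches
  force (F = ma): kg·m/s²  ✗

Only gravitational acceleration has units m/s².

Answer: gravitational acceleration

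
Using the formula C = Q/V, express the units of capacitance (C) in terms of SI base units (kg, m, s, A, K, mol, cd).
Units of each symbol in C = Q/V:
  Q (charge, in coulombs): s·A
  V (voltage, in volts): kg·m²/(s³·A)  → in the denominator, contributes s³·A/(kg·m²)

Multiplying the contributions: [s·A] · [s³·A/(kg·m²)]
Adding exponents of each base unit: kg: -1, m: -2, s: 4, A: 2
SI base units of capacitance: s⁴·A²/(kg·m²)

Answer: s⁴·A²/(kg·m²)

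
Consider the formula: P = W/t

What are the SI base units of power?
Units of each symbol in P = W/t:
  W (work): kg·m²/s²
  t (time): s  → in the denominator, contributes 1/s

Multiplying the contributions: [kg·m²/s²] · [1/s]
Adding exponents of each base unit: kg: 1, m: 2, s: -3
SI base units of power: kg·m²/s³

Answer: kg·m²/s³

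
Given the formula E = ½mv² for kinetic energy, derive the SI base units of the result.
Units of each symbol in E = ½mv²:
  m (mass): kg
  v (speed): m/s  → to the power 2, contributes m²/s²
  The factor ½ is dimensionless.

Multiplying the contributions: [kg] · [m²/s²]
Adding exponents of each base unit: kg: 1, m: 2, s: -2
SI base units of kinetic energy: kg·m²/s²

Answer: kg·m²/s²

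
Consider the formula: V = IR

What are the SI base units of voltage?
Units of each symbol in V = IR:
  I (current): A
  R (resistance, in ohms): kg·m²/(s³·A²)

Multiplying the contributions: [A] · [kg·m²/(s³·A²)]
Adding exponents of each base unit: kg: 1, m: 2, s: -3, A: -1
SI base units of voltage: kg·m²/(s³·A)

Answer: kg·m²/(s³·A)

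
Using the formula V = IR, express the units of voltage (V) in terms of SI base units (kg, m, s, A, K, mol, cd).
Units of each symbol in V = IR:
  I (current): A
  R (resistance, in ohms): kg·m²/(s³·A²)

Multiplying the contributions: [A] · [kg·m²/(s³·A²)]
Adding exponents of each base unit: kg: 1, m: 2, s: -3, A: -1
SI base units of voltage: kg·m²/(s³·A)

Answer: kg·m²/(s³·A)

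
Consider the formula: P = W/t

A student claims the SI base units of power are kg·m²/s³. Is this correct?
Units of each symbol in P = W/t:
  W (work): kg·m²/s²
  t (time): s  → in the denominator, contributes 1/s

Multiplying the contributions: [kg·m²/s²] · [1/s]
Adding exponents of each base unit: kg: 1, m: 2, s: -3
SI base units of power: kg·m²/s³

The claimed units kg·m²/s³ match the derived units, so the claim is correct.

Answer: Yes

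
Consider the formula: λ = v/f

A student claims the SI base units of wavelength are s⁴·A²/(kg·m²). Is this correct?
Units of each symbol in λ = v/f:
  v (wave speed): m/s
  f (frequency): 1/s  → in the denominator, contributes s

Multiplying the contributions: [m/s] · [s]
Adding exponents of each base unit: m: 1
SI base units of wavelength: m

The claimed units s⁴·A²/(kg·m²) (exponents kg: -1, m: -2, s: 4, A: 2) do not match the derived units m (exponents m: 1), so the claim is incorrect.

Answer: No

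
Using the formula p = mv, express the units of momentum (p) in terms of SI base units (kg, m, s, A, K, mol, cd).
Units of each symbol in p = mv:
  m (mass): kg
  v (velocity): m/s

Multiplying the contributions: [kg] · [m/s]
Adding exponents of each base unit: kg: 1, m: 1, s: -1
SI base units of momentum: kg·m/s

Answer: kg·m/s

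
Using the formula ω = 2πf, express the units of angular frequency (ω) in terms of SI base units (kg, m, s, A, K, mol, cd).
Units of each symbol in ω = 2πf:
  f (frequency): 1/s
  The factor 2π is dimensionless.

Multiplying the contributions: [1/s]
Adding exponents of each base unit: s: -1
SI base units of angular frequency: 1/s

Answer: 1/s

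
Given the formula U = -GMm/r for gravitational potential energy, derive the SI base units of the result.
Units of each symbol in U = -GMm/r:
  G (gravitational constant): m³/(kg·s²)
  M (mass): kg
  m (mass): kg
  r (distance): m  → in the denominator, contributes 1/m
  The minus sign does not affect the units.

Multiplying the contributions: [m³/(kg·s²)] · [kg] · [kg] · [1/m]
Adding exponents of each base unit: kg: 1, m: 2, s: -2
SI base units of gravitational potential energy: kg·m²/s²

Answer: kg·m²/s²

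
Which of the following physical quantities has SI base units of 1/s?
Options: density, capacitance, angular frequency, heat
Checking the SI base units of each option:
  density (ρ = m/V): kg/m³  ✗
  capacitance (C = Q/V): s⁴·A²/(kg·m²)  ✗
  angular frequency (ω = 2πf): 1/s  ✓ matches
  heat (Q = mcΔT): kg·m²/s²  ✗

Only angular frequency has units 1/s.

Answer: angular frequency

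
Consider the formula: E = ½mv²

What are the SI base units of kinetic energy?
Units of each symbol in E = ½mv²:
  m (mass): kg
  v (speed): m/s  → to the power 2, contributes m²/s²
  The factor ½ is dimensionless.

Multiplying the contributions: [kg] · [m²/s²]
Adding exponents of each base unit: kg: 1, m: 2, s: -2
SI base units of kinetic energy: kg·m²/s²

Answer: kg·m²/s²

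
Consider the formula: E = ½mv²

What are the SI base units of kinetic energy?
Units of each symbol in E = ½mv²:
  m (mass): kg
  v (speed): m/s  → to the power 2, contributes m²/s²
  The factor ½ is dimensionless.

Multiplying the contributions: [kg] · [m²/s²]
Adding exponents of each base unit: kg: 1, m: 2, s: -2
SI base units of kinetic energy: kg·m²/s²

Answer: kg·m²/s²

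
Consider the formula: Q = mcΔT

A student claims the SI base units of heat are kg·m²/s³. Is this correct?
Units of each symbol in Q = mcΔT:
  m (mass): kg
  c (specific heat capacity, in J/(kg·K)): m²/(s²·K)
  ΔT (temperature change): K

Multiplying the contributions: [kg] · [m²/(s²·K)] · [K]
Adding exponents of each base unit: kg: 1, m: 2, s: -2
SI base units of heat: kg·m²/s²

The claimed units kg·m²/s³ (exponents kg: 1, m: 2, s: -3) do not match the derived units kg·m²/s² (exponents kg: 1, m: 2, s: -2), so the claim is incorrect.

Answer: No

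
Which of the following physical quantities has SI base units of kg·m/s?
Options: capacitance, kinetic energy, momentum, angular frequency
Checking the SI base units of each option:
  capacitance (C = Q/V): s⁴·A²/(kg·m²)  ✗
  kinetic energy (E = ½mv²): kg·m²/s²  ✗
  momentum (p = mv): kg·m/s  ✓ matches
  angular frequency (ω = 2πf): 1/s  ✗

Only momentum has units kg·m/s.

Answer: momentum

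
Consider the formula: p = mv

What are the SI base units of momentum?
Units of each symbol in p = mv:
  m (mass): kg
  v (velocity): m/s

Multiplying the contributions: [kg] · [m/s]
Adding exponents of each base unit: kg: 1, m: 1, s: -1
SI base units of momentum: kg·m/s

Answer: kg·m/s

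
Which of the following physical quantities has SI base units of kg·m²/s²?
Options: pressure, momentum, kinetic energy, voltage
Checking the SI base units of each option:
  pressure (P = F/A): kg/(m·s²)  ✗
  momentum (p = mv): kg·m/s  ✗
  kinetic energy (E = ½mv²): kg·m²/s²  ✓ matches
  voltage (V = IR): kg·m²/(s³·A)  ✗

Only kinetic energy has units kg·m²/s².

Answer: kinetic energy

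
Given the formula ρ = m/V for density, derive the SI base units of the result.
Units of each symbol in ρ = m/V:
  m (mass): kg
  V (volume): m³  → in the denominator, contributes 1/m³

Multiplying the contributions: [kg] · [1/m³]
Adding exponents of each base unit: kg: 1, m: -3
SI base units of density: kg/m³

Answer: kg/m³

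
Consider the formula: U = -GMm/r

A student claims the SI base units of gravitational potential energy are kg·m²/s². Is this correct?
Units of each symbol in U = -GMm/r:
  G (gravitational constant): m³/(kg·s²)
  M (mass): kg
  m (mass): kg
  r (distance): m  → in the denominator, contributes 1/m
  The minus sign does not affect the units.

Multiplying the contributions: [m³/(kg·s²)] · [kg] · [kg] · [1/m]
Adding exponents of each base unit: kg: 1, m: 2, s: -2
SI base units of gravitational potential energy: kg·m²/s²

The claimed units kg·m²/s² match the derived units, so the claim is correct.

Answer: Yes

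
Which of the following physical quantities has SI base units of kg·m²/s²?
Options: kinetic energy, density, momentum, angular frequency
Checking the SI base units of each option:
  kinetic energy (E = ½mv²): kg·m²/s²  ✓ matches
  density (ρ = m/V): kg/m³  ✗
  momentum (p = mv): kg·m/s  ✗
  angular frequency (ω = 2πf): 1/s  ✗

Only kinetic energy has units kg·m²/s².

Answer: kinetic energy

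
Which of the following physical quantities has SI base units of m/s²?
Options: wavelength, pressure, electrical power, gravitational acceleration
Checking the SI base units of each option:
  wavelength (λ = v/f): m  ✗
  pressure (P = F/A): kg/(m·s²)  ✗
  electrical power (P = IV): kg·m²/s³  ✗
  gravitational acceleration (g = GM/r²): m/s²  ✓ matches

Only gravitational acceleration has units m/s².

Answer: gravitational acceleration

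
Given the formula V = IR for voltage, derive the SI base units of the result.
Units of each symbol in V = IR:
  I (current): A
  R (resistance, in ohms): kg·m²/(s³·A²)

Multiplying the contributions: [A] · [kg·m²/(s³·A²)]
Adding exponents of each base unit: kg: 1, m: 2, s: -3, A: -1
SI base units of voltage: kg·m²/(s³·A)

Answer: kg·m²/(s³·A)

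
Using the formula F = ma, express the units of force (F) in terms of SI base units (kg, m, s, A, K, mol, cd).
Units of each symbol in F = ma:
  m (mass): kg
  a (acceleration): m/s²

Multiplying the contributions: [kg] · [m/s²]
Adding exponents of each base unit: kg: 1, m: 1, s: -2
SI base units of force: kg·m/s²

Answer: kg·m/s²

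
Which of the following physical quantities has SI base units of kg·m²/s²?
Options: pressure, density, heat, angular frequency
Checking the SI base units of each option:
  pressure (P = F/A): kg/(m·s²)  ✗
  density (ρ = m/V): kg/m³  ✗
  heat (Q = mcΔT): kg·m²/s²  ✓ matches
  angular frequency (ω = 2πf): 1/s  ✗

Only heat has units kg·m²/s².

Answer: heat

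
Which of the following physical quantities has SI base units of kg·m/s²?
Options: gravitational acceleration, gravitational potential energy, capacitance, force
Checking the SI base units of each option:
  gravitational acceleration (g = GM/r²): m/s²  ✗
  gravitational potential energy (U = -GMm/r): kg·m²/s²  ✗
  capacitance (C = Q/V): s⁴·A²/(kg·m²)  ✗
  force (F = ma): kg·m/s²  ✓ matches

Only force has units kg·m/s².

Answer: force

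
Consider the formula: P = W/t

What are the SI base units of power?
Units of each symbol in P = W/t:
  W (work): kg·m²/s²
  t (time): s  → in the denominator, contributes 1/s

Multiplying the contributions: [kg·m²/s²] · [1/s]
Adding exponents of each base unit: kg: 1, m: 2, s: -3
SI base units of power: kg·m²/s³

Answer: kg·m²/s³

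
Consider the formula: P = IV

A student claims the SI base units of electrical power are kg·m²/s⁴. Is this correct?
Units of each symbol in P = IV:
  I (current): A
  V (voltage, in volts): kg·m²/(s³·A)

Multiplying the contributions: [A] · [kg·m²/(s³·A)]
Adding exponents of each base unit: kg: 1, m: 2, s: -3
SI base units of electrical power: kg·m²/s³

The claimed units kg·m²/s⁴ (exponents kg: 1, m: 2, s: -4) do not match the derived units kg·m²/s³ (exponents kg: 1, m: 2, s: -3), so the claim is incorrect.

Answer: No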